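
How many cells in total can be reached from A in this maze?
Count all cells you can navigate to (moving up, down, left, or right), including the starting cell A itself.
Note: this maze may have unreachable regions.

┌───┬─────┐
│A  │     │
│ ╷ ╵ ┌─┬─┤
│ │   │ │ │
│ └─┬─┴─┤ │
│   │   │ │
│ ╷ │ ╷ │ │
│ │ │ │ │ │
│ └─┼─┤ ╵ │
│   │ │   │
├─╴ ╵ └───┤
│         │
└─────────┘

Using BFS/flood-fill to find all reachable cells from A:
Maze size: 6 × 5 = 30 total cells
10 cell(s) are walled off and cannot be reached from A.
Reachable cells: 20

Reachable region (· marks reachable cells):

┌───┬─────┐
│A ·│· · ·│
│ ╷ ╵ ┌─┬─┤
│·│· ·│ │ │
│ └─┬─┴─┤ │
│· ·│   │ │
│ ╷ │ ╷ │ │
│·│·│ │ │ │
│ └─┼─┤ ╵ │
│· ·│·│   │
├─╴ ╵ └───┤
│· · · · ·│
└─────────┘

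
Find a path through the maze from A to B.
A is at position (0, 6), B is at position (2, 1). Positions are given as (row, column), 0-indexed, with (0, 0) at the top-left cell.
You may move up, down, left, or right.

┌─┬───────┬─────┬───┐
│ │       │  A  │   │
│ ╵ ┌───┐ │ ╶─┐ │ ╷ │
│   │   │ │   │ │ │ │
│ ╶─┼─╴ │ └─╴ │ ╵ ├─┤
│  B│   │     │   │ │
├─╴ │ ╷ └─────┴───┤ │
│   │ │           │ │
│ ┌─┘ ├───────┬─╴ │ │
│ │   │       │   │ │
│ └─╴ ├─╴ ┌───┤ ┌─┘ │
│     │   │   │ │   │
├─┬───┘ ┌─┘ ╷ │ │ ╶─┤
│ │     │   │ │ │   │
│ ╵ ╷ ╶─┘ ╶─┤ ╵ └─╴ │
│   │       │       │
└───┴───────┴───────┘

Finding the shortest path from (0, 6) to (2, 1):
Path length: 15 steps
Directions: left → down → right → down → left → left → up → up → left → left → left → down → left → down → right

Solution:

┌─┬───────┬─────┬───┐
│ │↓ ← ← ↰│↓ A  │   │
│ ╵ ┌───┐ │ ╶─┐ │ ╷ │
│↓ ↲│   │↑│↳ ↓│ │ │ │
│ ╶─┼─╴ │ └─╴ │ ╵ ├─┤
│↳ B│   │↑ ← ↲│   │ │
├─╴ │ ╷ └─────┴───┤ │
│   │ │           │ │
│ ┌─┘ ├───────┬─╴ │ │
│ │   │       │   │ │
│ └─╴ ├─╴ ┌───┤ ┌─┘ │
│     │   │   │ │   │
├─┬───┘ ┌─┘ ╷ │ │ ╶─┤
│ │     │   │ │ │   │
│ ╵ ╷ ╶─┘ ╶─┤ ╵ └─╴ │
│   │       │       │
└───┴───────┴───────┘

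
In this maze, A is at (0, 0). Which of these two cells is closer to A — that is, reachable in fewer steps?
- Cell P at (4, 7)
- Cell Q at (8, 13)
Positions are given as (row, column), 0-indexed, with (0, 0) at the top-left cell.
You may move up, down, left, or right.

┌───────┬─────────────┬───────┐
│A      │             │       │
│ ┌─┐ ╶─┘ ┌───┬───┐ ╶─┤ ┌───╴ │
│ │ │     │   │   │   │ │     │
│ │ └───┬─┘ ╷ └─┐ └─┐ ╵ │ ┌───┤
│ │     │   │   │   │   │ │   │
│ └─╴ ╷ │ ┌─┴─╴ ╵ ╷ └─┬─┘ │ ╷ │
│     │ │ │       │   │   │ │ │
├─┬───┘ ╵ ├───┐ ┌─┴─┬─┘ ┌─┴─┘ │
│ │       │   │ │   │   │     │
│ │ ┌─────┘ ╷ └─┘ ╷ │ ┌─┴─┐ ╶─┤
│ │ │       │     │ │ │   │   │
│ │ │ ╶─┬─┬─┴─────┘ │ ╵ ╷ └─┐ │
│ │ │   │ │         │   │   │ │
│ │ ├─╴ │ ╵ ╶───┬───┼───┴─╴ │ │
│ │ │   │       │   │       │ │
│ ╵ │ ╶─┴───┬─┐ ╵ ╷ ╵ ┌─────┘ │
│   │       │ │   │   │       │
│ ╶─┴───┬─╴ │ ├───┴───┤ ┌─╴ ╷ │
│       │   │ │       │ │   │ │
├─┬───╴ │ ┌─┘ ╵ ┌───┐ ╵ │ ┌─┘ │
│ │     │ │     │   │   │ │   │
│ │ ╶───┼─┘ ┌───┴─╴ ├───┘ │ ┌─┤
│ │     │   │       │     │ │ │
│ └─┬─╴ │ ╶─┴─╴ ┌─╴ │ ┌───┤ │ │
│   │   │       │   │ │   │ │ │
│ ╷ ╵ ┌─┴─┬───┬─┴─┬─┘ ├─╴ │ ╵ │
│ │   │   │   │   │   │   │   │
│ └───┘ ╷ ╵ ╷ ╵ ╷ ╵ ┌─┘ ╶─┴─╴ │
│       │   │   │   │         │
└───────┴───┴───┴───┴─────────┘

Shortest path A → P at (4, 7): 19 steps
Shortest path A → Q at (8, 13): 59 steps

P is closer (19 steps vs 59 steps).

Path to P:

┌───────┬─────────────┬───────┐
│A      │             │       │
│ ┌─┐ ╶─┘ ┌───┬───┐ ╶─┤ ┌───╴ │
│↓│ │     │↱ ↓│   │   │ │     │
│ │ └───┬─┘ ╷ └─┐ └─┐ ╵ │ ┌───┤
│↓│  ↱ ↓│↱ ↑│↳ ↓│   │   │ │   │
│ └─╴ ╷ │ ┌─┴─╴ ╵ ╷ └─┬─┘ │ ╷ │
│↳ → ↑│↓│↑│    ↓  │   │   │ │ │
├─┬───┘ ╵ ├───┐ ┌─┴─┬─┘ ┌─┴─┘ │
│ │    ↳ ↑│   │P│   │   │     │
│ │ ┌─────┘ ╷ └─┘ ╷ │ ┌─┴─┐ ╶─┤
│ │ │       │     │ │ │   │   │
│ │ │ ╶─┬─┬─┴─────┘ │ ╵ ╷ └─┐ │
│ │ │   │ │         │   │   │ │
│ │ ├─╴ │ ╵ ╶───┬───┼───┴─╴ │ │
│ │ │   │       │   │       │ │
│ ╵ │ ╶─┴───┬─┐ ╵ ╷ ╵ ┌─────┘ │
│   │       │ │   │   │       │
│ ╶─┴───┬─╴ │ ├───┴───┤ ┌─╴ ╷ │
│       │   │ │       │ │   │ │
├─┬───╴ │ ┌─┘ ╵ ┌───┐ ╵ │ ┌─┘ │
│ │     │ │     │   │   │ │   │
│ │ ╶───┼─┘ ┌───┴─╴ ├───┘ │ ┌─┤
│ │     │   │       │     │ │ │
│ └─┬─╴ │ ╶─┴─╴ ┌─╴ │ ┌───┤ │ │
│   │   │       │   │ │   │ │ │
│ ╷ ╵ ┌─┴─┬───┬─┴─┬─┘ ├─╴ │ ╵ │
│ │   │   │   │   │   │   │   │
│ └───┘ ╷ ╵ ╷ ╵ ╷ ╵ ┌─┘ ╶─┴─╴ │
│       │   │   │   │         │
└───────┴───┴───┴───┴─────────┘

Path to Q:

┌───────┬─────────────┬───────┐
│A      │             │       │
│ ┌─┐ ╶─┘ ┌───┬───┐ ╶─┤ ┌───╴ │
│↓│ │     │   │   │   │ │     │
│ │ └───┬─┘ ╷ └─┐ └─┐ ╵ │ ┌───┤
│↓│  ↱ ↓│   │   │   │   │ │   │
│ └─╴ ╷ │ ┌─┴─╴ ╵ ╷ └─┬─┘ │ ╷ │
│↳ → ↑│↓│ │       │   │   │ │ │
├─┬───┘ ╵ ├───┐ ┌─┴─┬─┘ ┌─┴─┘ │
│ │↓ ← ↲  │   │ │   │   │     │
│ │ ┌─────┘ ╷ └─┘ ╷ │ ┌─┴─┐ ╶─┤
│ │↓│       │     │ │ │   │   │
│ │ │ ╶─┬─┬─┴─────┘ │ ╵ ╷ └─┐ │
│ │↓│   │ │         │   │   │ │
│ │ ├─╴ │ ╵ ╶───┬───┼───┴─╴ │ │
│ │↓│   │       │   │       │ │
│ ╵ │ ╶─┴───┬─┐ ╵ ╷ ╵ ┌─────┘ │
│↓ ↲│       │ │   │   │    Q  │
│ ╶─┴───┬─╴ │ ├───┴───┤ ┌─╴ ╷ │
│↳ → → ↓│   │ │       │ │↱ ↑│ │
├─┬───╴ │ ┌─┘ ╵ ┌───┐ ╵ │ ┌─┘ │
│ │↓ ← ↲│ │     │   │   │↑│   │
│ │ ╶───┼─┘ ┌───┴─╴ ├───┘ │ ┌─┤
│ │↳ → ↓│   │       │↱ → ↑│ │ │
│ └─┬─╴ │ ╶─┴─╴ ┌─╴ │ ┌───┤ │ │
│↓ ↰│↓ ↲│       │   │↑│   │ │ │
│ ╷ ╵ ┌─┴─┬───┬─┴─┬─┘ ├─╴ │ ╵ │
│↓│↑ ↲│↱ ↓│↱ ↓│↱ ↓│↱ ↑│   │   │
│ └───┘ ╷ ╵ ╷ ╵ ╷ ╵ ┌─┘ ╶─┴─╴ │
│↳ → → ↑│↳ ↑│↳ ↑│↳ ↑│         │
└───────┴───┴───┴───┴─────────┘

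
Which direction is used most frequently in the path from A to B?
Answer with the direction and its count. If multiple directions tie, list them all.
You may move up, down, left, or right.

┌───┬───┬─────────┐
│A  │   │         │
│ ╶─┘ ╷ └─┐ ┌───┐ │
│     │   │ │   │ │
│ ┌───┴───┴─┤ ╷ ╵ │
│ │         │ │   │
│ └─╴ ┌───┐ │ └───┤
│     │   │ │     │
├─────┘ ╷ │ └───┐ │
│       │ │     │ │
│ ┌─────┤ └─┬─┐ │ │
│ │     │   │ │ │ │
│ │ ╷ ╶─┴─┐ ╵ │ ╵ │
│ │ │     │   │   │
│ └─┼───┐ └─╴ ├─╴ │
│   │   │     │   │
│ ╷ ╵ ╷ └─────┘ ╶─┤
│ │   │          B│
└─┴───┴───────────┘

Directions: down, down, down, right, right, up, right, right, right, down, down, right, right, down, down, right, down, left, down, right
Counts: {'down': 9, 'right': 9, 'up': 1, 'left': 1}
Most common: down and right (tied at 9 times each)

Solution:

┌───┬───┬─────────┐
│A  │   │         │
│ ╶─┘ ╷ └─┐ ┌───┐ │
│↓    │   │ │   │ │
│ ┌───┴───┴─┤ ╷ ╵ │
│↓│  ↱ → → ↓│ │   │
│ └─╴ ┌───┐ │ └───┤
│↳ → ↑│   │↓│     │
├─────┘ ╷ │ └───┐ │
│       │ │↳ → ↓│ │
│ ┌─────┤ └─┬─┐ │ │
│ │     │   │ │↓│ │
│ │ ╷ ╶─┴─┐ ╵ │ ╵ │
│ │ │     │   │↳ ↓│
│ └─┼───┐ └─╴ ├─╴ │
│   │   │     │↓ ↲│
│ ╷ ╵ ╷ └─────┘ ╶─┤
│ │   │        ↳ B│
└─┴───┴───────────┘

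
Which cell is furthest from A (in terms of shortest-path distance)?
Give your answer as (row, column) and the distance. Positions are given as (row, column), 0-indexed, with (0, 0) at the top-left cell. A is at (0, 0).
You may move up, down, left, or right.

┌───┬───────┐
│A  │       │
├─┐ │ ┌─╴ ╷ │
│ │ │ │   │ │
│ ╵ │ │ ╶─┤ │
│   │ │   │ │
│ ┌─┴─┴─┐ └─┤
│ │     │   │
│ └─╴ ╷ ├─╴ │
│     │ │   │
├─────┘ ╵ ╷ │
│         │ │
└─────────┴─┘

Computing BFS distances from A to all cells:
Furthest cell: (2, 2)
Distance: 26 steps

Path from A to the furthest cell:

┌───┬───────┐
│A ↓│↓ ← ↰  │
├─┐ │ ┌─╴ ╷ │
│ │↓│↓│↱ ↑│ │
│ ╵ │ │ ╶─┤ │
│↓ ↲│B│↑ ↰│ │
│ ┌─┴─┴─┐ └─┤
│↓│  ↱ ↓│↑ ↰│
│ └─╴ ╷ ├─╴ │
│↳ → ↑│↓│↱ ↑│
├─────┘ ╵ ╷ │
│      ↳ ↑│ │
└─────────┴─┘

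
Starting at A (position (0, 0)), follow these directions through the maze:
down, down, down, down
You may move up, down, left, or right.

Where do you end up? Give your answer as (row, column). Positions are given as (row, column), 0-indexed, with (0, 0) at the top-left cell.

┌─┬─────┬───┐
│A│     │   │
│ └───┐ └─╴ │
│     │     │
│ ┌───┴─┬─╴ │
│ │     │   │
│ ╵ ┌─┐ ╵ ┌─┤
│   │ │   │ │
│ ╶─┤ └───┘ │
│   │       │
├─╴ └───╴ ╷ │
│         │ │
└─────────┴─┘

Following directions step by step:
Start: (0, 0)
  down: (0, 0) → (1, 0)
  down: (1, 0) → (2, 0)
  down: (2, 0) → (3, 0)
  down: (3, 0) → (4, 0)
Final position: (4, 0)

Path taken:

┌─┬─────┬───┐
│A│     │   │
│ └───┐ └─╴ │
│↓    │     │
│ ┌───┴─┬─╴ │
│↓│     │   │
│ ╵ ┌─┐ ╵ ┌─┤
│↓  │ │   │ │
│ ╶─┤ └───┘ │
│B  │       │
├─╴ └───╴ ╷ │
│         │ │
└─────────┴─┘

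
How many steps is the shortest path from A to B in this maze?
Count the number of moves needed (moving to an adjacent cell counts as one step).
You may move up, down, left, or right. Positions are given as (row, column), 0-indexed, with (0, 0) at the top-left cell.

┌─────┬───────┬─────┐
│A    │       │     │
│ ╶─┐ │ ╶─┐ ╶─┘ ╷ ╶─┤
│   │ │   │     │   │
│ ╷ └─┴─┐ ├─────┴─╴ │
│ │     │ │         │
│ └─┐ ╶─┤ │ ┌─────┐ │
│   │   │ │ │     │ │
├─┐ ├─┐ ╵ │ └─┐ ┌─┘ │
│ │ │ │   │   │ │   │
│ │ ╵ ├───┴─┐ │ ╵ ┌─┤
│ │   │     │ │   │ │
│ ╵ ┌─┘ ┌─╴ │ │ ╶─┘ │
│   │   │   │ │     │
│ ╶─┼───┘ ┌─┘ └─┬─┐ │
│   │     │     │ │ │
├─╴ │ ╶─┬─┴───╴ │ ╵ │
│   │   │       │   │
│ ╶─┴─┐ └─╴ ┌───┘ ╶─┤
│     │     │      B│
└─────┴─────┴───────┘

Using BFS to find shortest path:
Start: (0, 0), End: (9, 9)
Path found:
(0,0) → (1,0) → (1,1) → (2,1) → (2,2) → (3,2) → (3,3) → (4,3) → (4,4) → (3,4) → (2,4) → (1,4) → (1,3) → (0,3) → (0,4) → (0,5) → (1,5) → (1,6) → (1,7) → (0,7) → (0,8) → (1,8) → (1,9) → (2,9) → (3,9) → (4,9) → (4,8) → (5,8) → (5,7) → (6,7) → (6,8) → (6,9) → (7,9) → (8,9) → (8,8) → (9,8) → (9,9)
Number of steps: 36

Solution:

┌─────┬───────┬─────┐
│A    │↱ → ↓  │↱ ↓  │
│ ╶─┐ │ ╶─┐ ╶─┘ ╷ ╶─┤
│↳ ↓│ │↑ ↰│↳ → ↑│↳ ↓│
│ ╷ └─┴─┐ ├─────┴─╴ │
│ │↳ ↓  │↑│        ↓│
│ └─┐ ╶─┤ │ ┌─────┐ │
│   │↳ ↓│↑│ │     │↓│
├─┐ ├─┐ ╵ │ └─┐ ┌─┘ │
│ │ │ │↳ ↑│   │ │↓ ↲│
│ │ ╵ ├───┴─┐ │ ╵ ┌─┤
│ │   │     │ │↓ ↲│ │
│ ╵ ┌─┘ ┌─╴ │ │ ╶─┘ │
│   │   │   │ │↳ → ↓│
│ ╶─┼───┘ ┌─┘ └─┬─┐ │
│   │     │     │ │↓│
├─╴ │ ╶─┬─┴───╴ │ ╵ │
│   │   │       │↓ ↲│
│ ╶─┴─┐ └─╴ ┌───┘ ╶─┤
│     │     │    ↳ B│
└─────┴─────┴───────┘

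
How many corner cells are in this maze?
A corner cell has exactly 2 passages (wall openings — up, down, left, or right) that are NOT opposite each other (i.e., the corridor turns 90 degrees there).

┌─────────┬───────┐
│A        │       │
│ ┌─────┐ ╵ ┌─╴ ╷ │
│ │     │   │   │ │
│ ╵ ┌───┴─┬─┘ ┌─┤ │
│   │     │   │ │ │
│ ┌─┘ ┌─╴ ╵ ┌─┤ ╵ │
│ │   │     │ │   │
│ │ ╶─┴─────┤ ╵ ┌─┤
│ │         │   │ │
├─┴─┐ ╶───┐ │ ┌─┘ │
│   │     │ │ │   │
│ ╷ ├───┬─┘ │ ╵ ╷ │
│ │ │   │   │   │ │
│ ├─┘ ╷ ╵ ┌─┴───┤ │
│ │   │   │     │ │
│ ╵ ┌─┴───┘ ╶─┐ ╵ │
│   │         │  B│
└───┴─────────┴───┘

Counting corner cells (2 non-opposite passages):
Total corners: 41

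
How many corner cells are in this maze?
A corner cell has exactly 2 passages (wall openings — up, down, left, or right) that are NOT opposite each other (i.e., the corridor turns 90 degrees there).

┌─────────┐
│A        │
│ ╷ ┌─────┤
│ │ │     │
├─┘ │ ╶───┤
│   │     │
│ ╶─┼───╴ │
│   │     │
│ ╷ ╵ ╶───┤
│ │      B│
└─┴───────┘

Counting corner cells (2 non-opposite passages):
Total corners: 10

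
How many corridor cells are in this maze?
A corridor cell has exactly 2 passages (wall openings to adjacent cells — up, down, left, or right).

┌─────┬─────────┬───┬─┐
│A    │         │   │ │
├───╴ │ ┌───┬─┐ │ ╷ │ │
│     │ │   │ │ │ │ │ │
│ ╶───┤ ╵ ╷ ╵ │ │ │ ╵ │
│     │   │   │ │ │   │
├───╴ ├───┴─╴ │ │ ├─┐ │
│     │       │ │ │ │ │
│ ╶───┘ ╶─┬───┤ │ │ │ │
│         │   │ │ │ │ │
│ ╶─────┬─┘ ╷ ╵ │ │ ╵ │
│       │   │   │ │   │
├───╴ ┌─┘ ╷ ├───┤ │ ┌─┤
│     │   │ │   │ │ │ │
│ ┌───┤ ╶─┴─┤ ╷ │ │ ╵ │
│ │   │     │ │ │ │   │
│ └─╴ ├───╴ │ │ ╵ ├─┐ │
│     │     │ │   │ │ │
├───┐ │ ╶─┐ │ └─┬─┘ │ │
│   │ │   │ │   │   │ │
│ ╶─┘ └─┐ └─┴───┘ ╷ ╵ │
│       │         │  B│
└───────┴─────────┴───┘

Counting cells with exactly 2 passages:
Total corridor cells: 95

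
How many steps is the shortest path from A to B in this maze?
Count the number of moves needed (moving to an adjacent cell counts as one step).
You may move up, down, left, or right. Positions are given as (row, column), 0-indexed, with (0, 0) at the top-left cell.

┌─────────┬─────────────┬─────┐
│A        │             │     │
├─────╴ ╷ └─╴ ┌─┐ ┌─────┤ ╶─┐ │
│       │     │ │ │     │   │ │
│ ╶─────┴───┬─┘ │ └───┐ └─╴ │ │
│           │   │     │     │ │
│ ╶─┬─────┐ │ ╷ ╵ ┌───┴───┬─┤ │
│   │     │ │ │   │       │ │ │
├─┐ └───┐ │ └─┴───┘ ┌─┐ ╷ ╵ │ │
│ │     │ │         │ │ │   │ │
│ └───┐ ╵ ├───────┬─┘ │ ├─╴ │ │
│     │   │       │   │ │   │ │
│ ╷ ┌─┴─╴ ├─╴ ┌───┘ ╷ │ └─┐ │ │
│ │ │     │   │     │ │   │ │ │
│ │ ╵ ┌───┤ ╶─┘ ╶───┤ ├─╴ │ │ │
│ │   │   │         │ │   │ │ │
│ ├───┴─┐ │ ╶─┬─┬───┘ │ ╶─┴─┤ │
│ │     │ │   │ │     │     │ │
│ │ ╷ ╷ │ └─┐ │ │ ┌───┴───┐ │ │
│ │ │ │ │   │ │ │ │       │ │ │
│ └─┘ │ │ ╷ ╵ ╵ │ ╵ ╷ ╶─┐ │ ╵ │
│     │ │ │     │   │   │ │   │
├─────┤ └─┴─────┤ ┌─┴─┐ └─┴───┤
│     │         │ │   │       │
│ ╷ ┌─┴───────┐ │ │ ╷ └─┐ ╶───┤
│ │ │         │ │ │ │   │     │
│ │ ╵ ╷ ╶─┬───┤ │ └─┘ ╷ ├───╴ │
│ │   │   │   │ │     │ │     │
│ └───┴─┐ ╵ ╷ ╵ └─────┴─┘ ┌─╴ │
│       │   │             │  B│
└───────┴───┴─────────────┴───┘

Using BFS to find shortest path:
Start: (0, 0), End: (14, 14)
Path found:
(0,0) → (0,1) → (0,2) → (0,3) → (1,3) → (1,2) → (1,1) → (1,0) → (2,0) → (3,0) → (3,1) → (4,1) → (4,2) → (4,3) → (5,3) → (5,4) → (6,4) → (6,3) → (6,2) → (7,2) → (7,1) → (6,1) → (5,1) → (5,0) → (6,0) → (7,0) → (8,0) → (9,0) → (10,0) → (10,1) → (10,2) → (9,2) → (8,2) → (8,3) → (9,3) → (10,3) → (11,3) → (11,4) → (11,5) → (11,6) → (11,7) → (12,7) → (13,7) → (14,7) → (14,8) → (14,9) → (14,10) → (14,11) → (14,12) → (13,12) → (13,13) → (13,14) → (14,14)
Number of steps: 52

Solution:

┌─────────┬─────────────┬─────┐
│A → → ↓  │             │     │
├─────╴ ╷ └─╴ ┌─┐ ┌─────┤ ╶─┐ │
│↓ ← ← ↲│     │ │ │     │   │ │
│ ╶─────┴───┬─┘ │ └───┐ └─╴ │ │
│↓          │   │     │     │ │
│ ╶─┬─────┐ │ ╷ ╵ ┌───┴───┬─┤ │
│↳ ↓│     │ │ │   │       │ │ │
├─┐ └───┐ │ └─┴───┘ ┌─┐ ╷ ╵ │ │
│ │↳ → ↓│ │         │ │ │   │ │
│ └───┐ ╵ ├───────┬─┘ │ ├─╴ │ │
│↓ ↰  │↳ ↓│       │   │ │   │ │
│ ╷ ┌─┴─╴ ├─╴ ┌───┘ ╷ │ └─┐ │ │
│↓│↑│↓ ← ↲│   │     │ │   │ │ │
│ │ ╵ ┌───┤ ╶─┘ ╶───┤ ├─╴ │ │ │
│↓│↑ ↲│   │         │ │   │ │ │
│ ├───┴─┐ │ ╶─┬─┬───┘ │ ╶─┴─┤ │
│↓│  ↱ ↓│ │   │ │     │     │ │
│ │ ╷ ╷ │ └─┐ │ │ ┌───┴───┐ │ │
│↓│ │↑│↓│   │ │ │ │       │ │ │
│ └─┘ │ │ ╷ ╵ ╵ │ ╵ ╷ ╶─┐ │ ╵ │
│↳ → ↑│↓│ │     │   │   │ │   │
├─────┤ └─┴─────┤ ┌─┴─┐ └─┴───┤
│     │↳ → → → ↓│ │   │       │
│ ╷ ┌─┴───────┐ │ │ ╷ └─┐ ╶───┤
│ │ │         │↓│ │ │   │     │
│ │ ╵ ╷ ╶─┬───┤ │ └─┘ ╷ ├───╴ │
│ │   │   │   │↓│     │ │↱ → ↓│
│ └───┴─┐ ╵ ╷ ╵ └─────┴─┘ ┌─╴ │
│       │   │  ↳ → → → → ↑│  B│
└───────┴───┴─────────────┴───┘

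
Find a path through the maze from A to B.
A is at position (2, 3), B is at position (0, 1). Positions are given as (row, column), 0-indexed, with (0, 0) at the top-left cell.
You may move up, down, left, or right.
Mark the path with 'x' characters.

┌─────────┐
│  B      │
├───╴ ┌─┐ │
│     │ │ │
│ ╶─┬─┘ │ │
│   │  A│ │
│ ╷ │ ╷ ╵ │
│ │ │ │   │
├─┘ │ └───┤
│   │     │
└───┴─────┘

Finding the shortest path from (2, 3) to (0, 1):
Path length: 8 steps
Directions: down → right → up → up → up → left → left → left

Solution:

┌─────────┐
│  B x x x│
├───╴ ┌─┐ │
│     │ │x│
│ ╶─┬─┘ │ │
│   │  A│x│
│ ╷ │ ╷ ╵ │
│ │ │ │x x│
├─┘ │ └───┤
│   │     │
└───┴─────┘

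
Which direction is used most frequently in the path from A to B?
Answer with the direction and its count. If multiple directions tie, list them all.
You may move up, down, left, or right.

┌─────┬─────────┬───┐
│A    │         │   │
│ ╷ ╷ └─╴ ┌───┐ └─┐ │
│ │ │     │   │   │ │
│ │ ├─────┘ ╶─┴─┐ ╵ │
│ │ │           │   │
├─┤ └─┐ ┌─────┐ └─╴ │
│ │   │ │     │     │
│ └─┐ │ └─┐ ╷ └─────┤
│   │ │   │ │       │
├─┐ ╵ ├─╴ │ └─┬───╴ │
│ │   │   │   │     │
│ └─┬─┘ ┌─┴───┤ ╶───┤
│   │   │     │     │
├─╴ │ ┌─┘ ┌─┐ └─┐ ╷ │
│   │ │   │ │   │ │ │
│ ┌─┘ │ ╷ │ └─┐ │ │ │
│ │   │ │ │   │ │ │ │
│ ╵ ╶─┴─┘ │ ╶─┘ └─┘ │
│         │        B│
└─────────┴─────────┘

Directions: right, right, down, right, right, up, right, right, right, down, right, down, right, down, left, left, up, left, left, left, left, down, down, right, down, left, down, left, down, down, left, down, right, right, right, up, up, up, right, right, down, right, down, down, right, right
Counts: {'right': 18, 'down': 14, 'up': 5, 'left': 9}
Most common: right (18 times)

Solution:

┌─────┬─────────┬───┐
│A → ↓│  ↱ → → ↓│   │
│ ╷ ╷ └─╴ ┌───┐ └─┐ │
│ │ │↳ → ↑│   │↳ ↓│ │
│ │ ├─────┘ ╶─┴─┐ ╵ │
│ │ │  ↓ ← ← ← ↰│↳ ↓│
├─┤ └─┐ ┌─────┐ └─╴ │
│ │   │↓│     │↑ ← ↲│
│ └─┐ │ └─┐ ╷ └─────┤
│   │ │↳ ↓│ │       │
├─┐ ╵ ├─╴ │ └─┬───╴ │
│ │   │↓ ↲│   │     │
│ └─┬─┘ ┌─┴───┤ ╶───┤
│   │↓ ↲│↱ → ↓│     │
├─╴ │ ┌─┘ ┌─┐ └─┐ ╷ │
│   │↓│  ↑│ │↳ ↓│ │ │
│ ┌─┘ │ ╷ │ └─┐ │ │ │
│ │↓ ↲│ │↑│   │↓│ │ │
│ ╵ ╶─┴─┘ │ ╶─┘ └─┘ │
│  ↳ → → ↑│    ↳ → B│
└─────────┴─────────┘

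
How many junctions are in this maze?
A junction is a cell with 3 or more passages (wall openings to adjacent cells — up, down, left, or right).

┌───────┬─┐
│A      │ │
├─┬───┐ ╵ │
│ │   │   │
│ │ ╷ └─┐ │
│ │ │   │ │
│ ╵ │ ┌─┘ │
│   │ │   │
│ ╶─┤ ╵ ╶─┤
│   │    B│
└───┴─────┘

Checking each cell for number of passages:

Junctions found (3+ passages):
  (1, 4): 3 passages
  (2, 2): 3 passages
  (3, 0): 3 passages
  (4, 3): 3 passages
Total junctions: 4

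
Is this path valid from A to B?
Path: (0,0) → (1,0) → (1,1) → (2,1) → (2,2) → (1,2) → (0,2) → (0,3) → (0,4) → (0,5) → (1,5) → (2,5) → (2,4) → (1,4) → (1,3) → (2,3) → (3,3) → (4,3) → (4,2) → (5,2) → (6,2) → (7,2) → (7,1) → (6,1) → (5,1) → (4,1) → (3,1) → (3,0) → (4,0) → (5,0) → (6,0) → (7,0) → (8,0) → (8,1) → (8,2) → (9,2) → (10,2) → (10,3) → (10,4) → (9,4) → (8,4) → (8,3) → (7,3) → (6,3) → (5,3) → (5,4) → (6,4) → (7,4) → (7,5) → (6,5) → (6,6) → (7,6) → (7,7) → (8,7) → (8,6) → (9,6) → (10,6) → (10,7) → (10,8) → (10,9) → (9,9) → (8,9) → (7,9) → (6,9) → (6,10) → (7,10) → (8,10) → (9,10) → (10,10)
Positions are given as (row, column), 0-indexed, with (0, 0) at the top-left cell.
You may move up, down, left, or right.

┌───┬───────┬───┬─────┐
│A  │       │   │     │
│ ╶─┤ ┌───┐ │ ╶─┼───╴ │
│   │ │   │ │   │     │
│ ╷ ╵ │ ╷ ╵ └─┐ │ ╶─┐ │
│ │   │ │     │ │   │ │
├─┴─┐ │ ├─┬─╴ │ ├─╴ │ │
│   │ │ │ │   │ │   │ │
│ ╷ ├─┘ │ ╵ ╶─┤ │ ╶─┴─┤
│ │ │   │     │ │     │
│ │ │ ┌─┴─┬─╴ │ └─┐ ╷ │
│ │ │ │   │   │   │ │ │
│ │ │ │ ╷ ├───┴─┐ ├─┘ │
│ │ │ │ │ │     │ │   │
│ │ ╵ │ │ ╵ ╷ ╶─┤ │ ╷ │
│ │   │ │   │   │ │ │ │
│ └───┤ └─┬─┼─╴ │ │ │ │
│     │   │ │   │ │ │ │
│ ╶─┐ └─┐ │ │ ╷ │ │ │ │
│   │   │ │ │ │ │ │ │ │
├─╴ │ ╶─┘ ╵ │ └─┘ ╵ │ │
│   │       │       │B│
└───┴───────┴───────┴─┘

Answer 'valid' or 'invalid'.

Checking path validity:
Result: All consecutive moves are passable.

valid

Correct solution:

┌───┬───────┬───┬─────┐
│A  │↱ → → ↓│   │     │
│ ╶─┤ ┌───┐ │ ╶─┼───╴ │
│↳ ↓│↑│↓ ↰│↓│   │     │
│ ╷ ╵ │ ╷ ╵ └─┐ │ ╶─┐ │
│ │↳ ↑│↓│↑ ↲  │ │   │ │
├─┴─┐ │ ├─┬─╴ │ ├─╴ │ │
│↓ ↰│ │↓│ │   │ │   │ │
│ ╷ ├─┘ │ ╵ ╶─┤ │ ╶─┴─┤
│↓│↑│↓ ↲│     │ │     │
│ │ │ ┌─┴─┬─╴ │ └─┐ ╷ │
│↓│↑│↓│↱ ↓│   │   │ │ │
│ │ │ │ ╷ ├───┴─┐ ├─┘ │
│↓│↑│↓│↑│↓│↱ ↓  │ │↱ ↓│
│ │ ╵ │ │ ╵ ╷ ╶─┤ │ ╷ │
│↓│↑ ↲│↑│↳ ↑│↳ ↓│ │↑│↓│
│ └───┤ └─┬─┼─╴ │ │ │ │
│↳ → ↓│↑ ↰│ │↓ ↲│ │↑│↓│
│ ╶─┐ └─┐ │ │ ╷ │ │ │ │
│   │↓  │↑│ │↓│ │ │↑│↓│
├─╴ │ ╶─┘ ╵ │ └─┘ ╵ │ │
│   │↳ → ↑  │↳ → → ↑│B│
└───┴───────┴───────┴─┘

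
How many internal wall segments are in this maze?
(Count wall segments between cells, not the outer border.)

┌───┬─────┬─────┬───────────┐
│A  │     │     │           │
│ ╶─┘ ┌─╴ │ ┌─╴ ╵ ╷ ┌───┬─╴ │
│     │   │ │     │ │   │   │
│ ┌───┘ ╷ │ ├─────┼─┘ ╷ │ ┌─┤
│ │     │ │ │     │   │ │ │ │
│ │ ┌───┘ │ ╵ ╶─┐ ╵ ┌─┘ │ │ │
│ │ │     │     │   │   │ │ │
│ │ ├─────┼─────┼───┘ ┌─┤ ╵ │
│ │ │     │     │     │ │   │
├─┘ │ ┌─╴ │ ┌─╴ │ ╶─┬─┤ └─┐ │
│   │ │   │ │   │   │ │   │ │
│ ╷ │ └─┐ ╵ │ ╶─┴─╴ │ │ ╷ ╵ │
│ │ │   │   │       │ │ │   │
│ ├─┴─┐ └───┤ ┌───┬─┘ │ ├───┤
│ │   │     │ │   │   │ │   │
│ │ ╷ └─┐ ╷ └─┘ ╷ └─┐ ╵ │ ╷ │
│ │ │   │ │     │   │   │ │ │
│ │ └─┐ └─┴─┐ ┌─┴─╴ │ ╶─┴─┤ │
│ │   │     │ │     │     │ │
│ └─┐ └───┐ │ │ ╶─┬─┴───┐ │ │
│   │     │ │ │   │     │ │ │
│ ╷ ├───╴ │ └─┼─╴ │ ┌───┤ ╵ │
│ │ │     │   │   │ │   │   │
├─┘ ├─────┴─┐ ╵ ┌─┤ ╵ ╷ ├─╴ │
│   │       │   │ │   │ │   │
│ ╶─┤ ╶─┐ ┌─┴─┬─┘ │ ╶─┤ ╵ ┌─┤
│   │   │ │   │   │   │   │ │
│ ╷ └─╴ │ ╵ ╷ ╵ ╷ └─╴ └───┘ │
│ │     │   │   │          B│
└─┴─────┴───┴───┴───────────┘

Counting internal wall segments:
Total internal walls: 182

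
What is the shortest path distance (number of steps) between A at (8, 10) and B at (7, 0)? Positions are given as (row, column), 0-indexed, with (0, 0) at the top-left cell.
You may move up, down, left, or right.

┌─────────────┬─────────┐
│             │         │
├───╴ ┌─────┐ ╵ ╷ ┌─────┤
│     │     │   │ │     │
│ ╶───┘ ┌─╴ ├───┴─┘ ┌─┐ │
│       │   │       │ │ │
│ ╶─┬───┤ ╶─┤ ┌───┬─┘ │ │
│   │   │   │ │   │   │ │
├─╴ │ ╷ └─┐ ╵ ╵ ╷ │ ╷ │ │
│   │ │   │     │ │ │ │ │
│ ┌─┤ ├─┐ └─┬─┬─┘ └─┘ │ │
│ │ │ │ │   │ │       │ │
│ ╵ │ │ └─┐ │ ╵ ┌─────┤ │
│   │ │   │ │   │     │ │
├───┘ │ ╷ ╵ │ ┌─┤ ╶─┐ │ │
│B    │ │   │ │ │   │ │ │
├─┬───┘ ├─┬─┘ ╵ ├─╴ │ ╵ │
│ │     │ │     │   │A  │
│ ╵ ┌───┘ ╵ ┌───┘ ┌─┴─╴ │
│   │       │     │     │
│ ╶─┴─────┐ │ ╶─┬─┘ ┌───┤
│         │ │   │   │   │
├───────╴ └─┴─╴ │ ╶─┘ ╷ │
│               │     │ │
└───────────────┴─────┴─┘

Finding path from (8, 10) to (7, 0):
Path: (8,10) → (7,10) → (6,10) → (6,9) → (6,8) → (7,8) → (7,9) → (8,9) → (8,8) → (9,8) → (9,7) → (9,6) → (10,6) → (10,7) → (11,7) → (11,6) → (11,5) → (11,4) → (10,4) → (10,3) → (10,2) → (10,1) → (10,0) → (9,0) → (9,1) → (8,1) → (8,2) → (8,3) → (7,3) → (6,3) → (6,4) → (7,4) → (7,5) → (6,5) → (5,5) → (5,4) → (4,4) → (4,3) → (3,3) → (3,2) → (4,2) → (5,2) → (6,2) → (7,2) → (7,1) → (7,0)
Distance: 45 steps

Solution:

┌─────────────┬─────────┐
│             │         │
├───╴ ┌─────┐ ╵ ╷ ┌─────┤
│     │     │   │ │     │
│ ╶───┘ ┌─╴ ├───┴─┘ ┌─┐ │
│       │   │       │ │ │
│ ╶─┬───┤ ╶─┤ ┌───┬─┘ │ │
│   │↓ ↰│   │ │   │   │ │
├─╴ │ ╷ └─┐ ╵ ╵ ╷ │ ╷ │ │
│   │↓│↑ ↰│     │ │ │ │ │
│ ┌─┤ ├─┐ └─┬─┬─┘ └─┘ │ │
│ │ │↓│ │↑ ↰│ │       │ │
│ ╵ │ │ └─┐ │ ╵ ┌─────┤ │
│   │↓│↱ ↓│↑│   │↓ ← ↰│ │
├───┘ │ ╷ ╵ │ ┌─┤ ╶─┐ │ │
│B ← ↲│↑│↳ ↑│ │ │↳ ↓│↑│ │
├─┬───┘ ├─┬─┘ ╵ ├─╴ │ ╵ │
│ │↱ → ↑│ │     │↓ ↲│A  │
│ ╵ ┌───┘ ╵ ┌───┘ ┌─┴─╴ │
│↱ ↑│       │↓ ← ↲│     │
│ ╶─┴─────┐ │ ╶─┬─┘ ┌───┤
│↑ ← ← ← ↰│ │↳ ↓│   │   │
├───────╴ └─┴─╴ │ ╶─┘ ╷ │
│        ↑ ← ← ↲│     │ │
└───────────────┴─────┴─┘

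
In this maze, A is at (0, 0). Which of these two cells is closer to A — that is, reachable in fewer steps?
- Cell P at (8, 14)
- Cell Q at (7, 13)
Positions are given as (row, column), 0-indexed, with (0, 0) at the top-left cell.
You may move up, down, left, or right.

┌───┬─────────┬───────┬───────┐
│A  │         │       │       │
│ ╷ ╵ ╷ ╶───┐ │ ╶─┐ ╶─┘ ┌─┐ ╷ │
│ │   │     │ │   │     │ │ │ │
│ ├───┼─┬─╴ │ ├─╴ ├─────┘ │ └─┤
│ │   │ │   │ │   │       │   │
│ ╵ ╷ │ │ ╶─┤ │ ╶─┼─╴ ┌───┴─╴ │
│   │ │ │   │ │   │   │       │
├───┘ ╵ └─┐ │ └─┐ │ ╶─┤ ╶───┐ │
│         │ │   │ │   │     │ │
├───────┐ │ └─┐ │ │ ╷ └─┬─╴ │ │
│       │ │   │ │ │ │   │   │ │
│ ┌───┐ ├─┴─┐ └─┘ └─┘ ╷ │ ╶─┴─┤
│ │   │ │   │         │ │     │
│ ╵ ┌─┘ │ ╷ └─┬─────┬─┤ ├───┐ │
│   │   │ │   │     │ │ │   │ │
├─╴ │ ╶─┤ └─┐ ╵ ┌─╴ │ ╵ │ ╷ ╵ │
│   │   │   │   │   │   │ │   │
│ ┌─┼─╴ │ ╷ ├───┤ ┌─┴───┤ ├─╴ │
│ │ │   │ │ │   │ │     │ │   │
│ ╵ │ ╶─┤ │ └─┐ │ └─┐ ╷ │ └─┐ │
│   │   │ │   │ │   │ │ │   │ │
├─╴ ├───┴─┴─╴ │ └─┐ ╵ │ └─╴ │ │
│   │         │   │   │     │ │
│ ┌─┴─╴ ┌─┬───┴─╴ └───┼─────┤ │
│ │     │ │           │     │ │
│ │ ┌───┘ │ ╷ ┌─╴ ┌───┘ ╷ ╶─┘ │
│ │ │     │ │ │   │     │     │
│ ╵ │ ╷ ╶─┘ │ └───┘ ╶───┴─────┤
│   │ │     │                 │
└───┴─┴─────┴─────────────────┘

Shortest path A → P at (8, 14): 52 steps
Shortest path A → Q at (7, 13): 54 steps

P is closer (52 steps vs 54 steps).

Path to P:

┌───┬─────────┬───────┬───────┐
│A ↓│↱ ↓      │↱ → ↓  │↱ → ↓  │
│ ╷ ╵ ╷ ╶───┐ │ ╶─┐ ╶─┘ ┌─┐ ╷ │
│ │↳ ↑│↳ → ↓│ │↑ ↰│↳ → ↑│ │↓│ │
│ ├───┼─┬─╴ │ ├─╴ ├─────┘ │ └─┤
│ │   │ │↓ ↲│ │↱ ↑│       │↳ ↓│
│ ╵ ╷ │ │ ╶─┤ │ ╶─┼─╴ ┌───┴─╴ │
│   │ │ │↳ ↓│ │↑ ↰│   │↓ ← ← ↲│
├───┘ ╵ └─┐ │ └─┐ │ ╶─┤ ╶───┐ │
│         │↓│   │↑│   │↳ → ↓│ │
├───────┐ │ └─┐ │ │ ╷ └─┬─╴ │ │
│       │ │↳ ↓│ │↑│ │   │↓ ↲│ │
│ ┌───┐ ├─┴─┐ └─┘ └─┘ ╷ │ ╶─┴─┤
│ │   │ │   │↳ → ↑    │ │↳ → ↓│
│ ╵ ┌─┘ │ ╷ └─┬─────┬─┤ ├───┐ │
│   │   │ │   │     │ │ │   │↓│
├─╴ │ ╶─┤ └─┐ ╵ ┌─╴ │ ╵ │ ╷ ╵ │
│   │   │   │   │   │   │ │  P│
│ ┌─┼─╴ │ ╷ ├───┤ ┌─┴───┤ ├─╴ │
│ │ │   │ │ │   │ │     │ │   │
│ ╵ │ ╶─┤ │ └─┐ │ └─┐ ╷ │ └─┐ │
│   │   │ │   │ │   │ │ │   │ │
├─╴ ├───┴─┴─╴ │ └─┐ ╵ │ └─╴ │ │
│   │         │   │   │     │ │
│ ┌─┴─╴ ┌─┬───┴─╴ └───┼─────┤ │
│ │     │ │           │     │ │
│ │ ┌───┘ │ ╷ ┌─╴ ┌───┘ ╷ ╶─┘ │
│ │ │     │ │ │   │     │     │
│ ╵ │ ╷ ╶─┘ │ └───┘ ╶───┴─────┤
│   │ │     │                 │
└───┴─┴─────┴─────────────────┘

Path to Q:

┌───┬─────────┬───────┬───────┐
│A ↓│↱ ↓      │↱ → ↓  │↱ → ↓  │
│ ╷ ╵ ╷ ╶───┐ │ ╶─┐ ╶─┘ ┌─┐ ╷ │
│ │↳ ↑│↳ → ↓│ │↑ ↰│↳ → ↑│ │↓│ │
│ ├───┼─┬─╴ │ ├─╴ ├─────┘ │ └─┤
│ │   │ │↓ ↲│ │↱ ↑│       │↳ ↓│
│ ╵ ╷ │ │ ╶─┤ │ ╶─┼─╴ ┌───┴─╴ │
│   │ │ │↳ ↓│ │↑ ↰│   │↓ ← ← ↲│
├───┘ ╵ └─┐ │ └─┐ │ ╶─┤ ╶───┐ │
│         │↓│   │↑│   │↳ → ↓│ │
├───────┐ │ └─┐ │ │ ╷ └─┬─╴ │ │
│       │ │↳ ↓│ │↑│ │   │↓ ↲│ │
│ ┌───┐ ├─┴─┐ └─┘ └─┘ ╷ │ ╶─┴─┤
│ │   │ │   │↳ → ↑    │ │↳ → ↓│
│ ╵ ┌─┘ │ ╷ └─┬─────┬─┤ ├───┐ │
│   │   │ │   │     │ │ │  Q│↓│
├─╴ │ ╶─┤ └─┐ ╵ ┌─╴ │ ╵ │ ╷ ╵ │
│   │   │   │   │   │   │ │↑ ↲│
│ ┌─┼─╴ │ ╷ ├───┤ ┌─┴───┤ ├─╴ │
│ │ │   │ │ │   │ │     │ │   │
│ ╵ │ ╶─┤ │ └─┐ │ └─┐ ╷ │ └─┐ │
│   │   │ │   │ │   │ │ │   │ │
├─╴ ├───┴─┴─╴ │ └─┐ ╵ │ └─╴ │ │
│   │         │   │   │     │ │
│ ┌─┴─╴ ┌─┬───┴─╴ └───┼─────┤ │
│ │     │ │           │     │ │
│ │ ┌───┘ │ ╷ ┌─╴ ┌───┘ ╷ ╶─┘ │
│ │ │     │ │ │   │     │     │
│ ╵ │ ╷ ╶─┘ │ └───┘ ╶───┴─────┤
│   │ │     │                 │
└───┴─┴─────┴─────────────────┘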